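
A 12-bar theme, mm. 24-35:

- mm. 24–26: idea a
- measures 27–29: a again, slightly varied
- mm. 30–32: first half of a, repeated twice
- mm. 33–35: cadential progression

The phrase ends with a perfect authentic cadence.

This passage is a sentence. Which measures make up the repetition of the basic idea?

The presentation of a sentence is the basic idea (mm. 24–26) plus its repetition (measures 27-29); the repetition of the basic idea is therefore mm. 27-29.

measures 27–29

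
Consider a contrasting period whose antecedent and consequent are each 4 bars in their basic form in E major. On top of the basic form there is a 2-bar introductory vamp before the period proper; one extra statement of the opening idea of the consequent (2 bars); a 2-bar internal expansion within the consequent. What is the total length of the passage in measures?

Basic contrasting period: 4 + 4 = 8 bars.
8 (basic form) + 2 (introduction) + 2 (extra statement) + 2 (internal expansion) = 14.

14 measures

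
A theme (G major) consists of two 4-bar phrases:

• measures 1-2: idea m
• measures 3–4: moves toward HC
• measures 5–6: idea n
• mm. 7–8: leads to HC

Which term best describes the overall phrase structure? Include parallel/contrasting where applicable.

The second phrase closes with a half cadence, which is not stronger than the first phrase's half cadence; without a weak→strong cadential pair there is no antecedent–consequent relationship, so this is a phrase group rather than a period.

phrase group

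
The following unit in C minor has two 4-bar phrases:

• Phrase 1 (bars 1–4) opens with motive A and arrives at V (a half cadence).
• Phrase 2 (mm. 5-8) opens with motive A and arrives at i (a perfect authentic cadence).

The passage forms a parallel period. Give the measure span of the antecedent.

measures 1–4

The antecedent is the phrase ending with the weaker cadence (half cadence, phrase 1) and the consequent the one ending more conclusively (perfect authentic cadence, phrase 2); the antecedent is measures 1–4.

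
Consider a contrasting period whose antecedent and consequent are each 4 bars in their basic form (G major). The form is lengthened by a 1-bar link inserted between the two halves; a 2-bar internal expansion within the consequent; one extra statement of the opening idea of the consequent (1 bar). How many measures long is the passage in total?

Basic contrasting period: 4 + 4 = 8 bars.
8 (basic form) + 1 (link) + 2 (internal expansion) + 1 (extra statement) = 12.

12 measures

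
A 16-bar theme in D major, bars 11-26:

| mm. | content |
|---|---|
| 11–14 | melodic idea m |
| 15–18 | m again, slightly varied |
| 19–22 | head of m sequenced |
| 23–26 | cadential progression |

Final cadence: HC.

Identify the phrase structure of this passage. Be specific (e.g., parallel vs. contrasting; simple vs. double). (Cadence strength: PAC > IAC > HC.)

sentence

Basic idea (mm. 11–14) + its repetition (bars 15–18) form the presentation; fragmentation and cadence (measures 19-26) form the continuation — the 16-bar whole is a sentence.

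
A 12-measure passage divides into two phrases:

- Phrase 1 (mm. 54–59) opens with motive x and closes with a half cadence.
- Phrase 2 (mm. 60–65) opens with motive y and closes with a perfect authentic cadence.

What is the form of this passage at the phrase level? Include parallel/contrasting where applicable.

contrasting period

Phrase 1 ends with a half cadence (weaker) and phrase 2 with a perfect authentic cadence (stronger): antecedent + consequent = a period.
The two phrases open with different material (x / y), so the period is contrasting.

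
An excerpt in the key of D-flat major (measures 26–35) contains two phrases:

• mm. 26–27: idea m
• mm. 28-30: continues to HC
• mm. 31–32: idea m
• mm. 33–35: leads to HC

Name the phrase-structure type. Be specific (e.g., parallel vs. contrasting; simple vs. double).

Both phrases have the same opening (m) and the same cadence (half cadence): the second is a restatement, not a consequent, so this is a repeated phrase rather than a period.

repeated phrase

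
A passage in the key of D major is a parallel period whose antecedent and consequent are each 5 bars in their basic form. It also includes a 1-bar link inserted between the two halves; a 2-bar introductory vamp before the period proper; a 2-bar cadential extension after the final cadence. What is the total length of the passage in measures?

15 measures

Basic parallel period: 5 + 5 = 10 bars.
10 (basic form) + 1 (link) + 2 (introduction) + 2 (cadential extension) = 15.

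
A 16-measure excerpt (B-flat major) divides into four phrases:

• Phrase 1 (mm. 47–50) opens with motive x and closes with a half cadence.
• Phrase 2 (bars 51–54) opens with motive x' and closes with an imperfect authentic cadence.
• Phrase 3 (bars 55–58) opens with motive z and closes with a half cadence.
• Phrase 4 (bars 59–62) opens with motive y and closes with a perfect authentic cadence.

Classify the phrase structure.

Four phrases in two halves: the first half (mm. 47-54) ends with an imperfect authentic cadence, the second (mm. 55–62) with a perfect authentic cadence — a large antecedent–consequent pair, i.e. a double period.
Phrase 3 begins with different material from phrase 1, making it contrasting.

contrasting double period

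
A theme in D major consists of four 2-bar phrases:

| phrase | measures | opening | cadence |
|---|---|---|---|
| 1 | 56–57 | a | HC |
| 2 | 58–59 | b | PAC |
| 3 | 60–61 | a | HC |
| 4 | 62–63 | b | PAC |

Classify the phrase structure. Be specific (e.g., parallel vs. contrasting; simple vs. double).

The cadence pattern HC–PAC–HC–PAC is weak–strong twice, and phrases 3–4 restate phrases 1–2: a period heard twice, not a double period (which would end weakly at phrase 2).

repeated period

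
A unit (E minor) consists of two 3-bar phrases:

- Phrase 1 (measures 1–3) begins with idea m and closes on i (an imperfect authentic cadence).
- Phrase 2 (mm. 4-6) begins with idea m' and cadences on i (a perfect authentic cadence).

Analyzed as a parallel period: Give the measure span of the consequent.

measures 4–6

The antecedent is the phrase ending with the weaker cadence (imperfect authentic cadence, phrase 1) and the consequent the one ending more conclusively (perfect authentic cadence, phrase 2); the consequent is mm. 4–6.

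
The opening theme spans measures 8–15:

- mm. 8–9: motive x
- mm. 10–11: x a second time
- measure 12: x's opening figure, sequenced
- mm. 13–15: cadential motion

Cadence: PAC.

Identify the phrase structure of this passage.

Basic idea (mm. 8–9) + its repetition (mm. 10–11) form the presentation; fragmentation and cadence (mm. 12-15) form the continuation — the 8-bar whole is a sentence.

sentence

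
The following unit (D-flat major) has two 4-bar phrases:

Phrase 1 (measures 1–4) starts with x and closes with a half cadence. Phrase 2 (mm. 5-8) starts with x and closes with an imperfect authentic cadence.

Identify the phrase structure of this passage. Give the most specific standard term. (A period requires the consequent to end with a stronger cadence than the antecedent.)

parallel period

Phrase 1 ends with a half cadence (weaker) and phrase 2 with an imperfect authentic cadence (stronger): antecedent + consequent = a period.
The two phrases open with the same material (x / x), so the period is parallel.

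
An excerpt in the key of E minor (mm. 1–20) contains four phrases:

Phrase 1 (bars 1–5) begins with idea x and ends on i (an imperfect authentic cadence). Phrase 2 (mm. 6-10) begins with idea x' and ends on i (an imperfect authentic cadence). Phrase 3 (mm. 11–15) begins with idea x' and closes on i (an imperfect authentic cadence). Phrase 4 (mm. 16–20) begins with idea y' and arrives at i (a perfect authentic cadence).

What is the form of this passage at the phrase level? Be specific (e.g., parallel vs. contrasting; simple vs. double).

parallel double period

Four phrases in two halves: the first half (mm. 1–10) ends with an imperfect authentic cadence, the second (mm. 11–20) with a perfect authentic cadence — a large antecedent–consequent pair, i.e. a double period.
Phrase 3 begins with the same material as phrase 1, making it parallel.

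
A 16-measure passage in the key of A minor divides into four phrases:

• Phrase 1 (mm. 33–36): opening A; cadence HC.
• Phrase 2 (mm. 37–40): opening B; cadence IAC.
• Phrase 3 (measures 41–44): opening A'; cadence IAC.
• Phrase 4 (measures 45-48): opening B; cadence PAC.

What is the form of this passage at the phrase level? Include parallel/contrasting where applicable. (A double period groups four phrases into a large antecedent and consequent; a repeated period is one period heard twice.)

parallel double period

Four phrases in two halves: the first half (mm. 33-40) ends with an imperfect authentic cadence, the second (mm. 41–48) with a perfect authentic cadence — a large antecedent–consequent pair, i.e. a double period.
Phrase 3 begins with the same material as phrase 1, making it parallel.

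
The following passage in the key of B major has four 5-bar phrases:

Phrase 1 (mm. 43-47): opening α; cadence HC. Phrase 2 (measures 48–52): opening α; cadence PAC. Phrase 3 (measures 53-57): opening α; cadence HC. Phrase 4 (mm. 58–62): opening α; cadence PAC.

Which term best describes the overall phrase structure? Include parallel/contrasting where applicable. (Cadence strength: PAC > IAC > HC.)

repeated period

The cadence pattern HC–PAC–HC–PAC is weak–strong twice, and phrases 3–4 restate phrases 1–2: a period heard twice, not a double period (which would end weakly at phrase 2).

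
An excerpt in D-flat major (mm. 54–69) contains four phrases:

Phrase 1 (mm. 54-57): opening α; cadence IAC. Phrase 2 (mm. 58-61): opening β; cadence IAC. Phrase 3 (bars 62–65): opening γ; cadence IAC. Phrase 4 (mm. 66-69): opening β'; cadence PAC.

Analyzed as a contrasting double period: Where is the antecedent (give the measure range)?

measures 54–61

In a double period the four phrases pair into a large antecedent (phrases 1–2, ending imperfect authentic cadence) and a large consequent (phrases 3–4, ending perfect authentic cadence). The antecedent spans mm. 54–61.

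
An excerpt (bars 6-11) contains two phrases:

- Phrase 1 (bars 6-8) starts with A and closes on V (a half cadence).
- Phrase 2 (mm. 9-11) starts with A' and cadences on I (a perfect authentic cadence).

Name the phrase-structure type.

Phrase 1 ends with a half cadence (weaker) and phrase 2 with a perfect authentic cadence (stronger): antecedent + consequent = a period.
The two phrases open with the same material (A / A'), so the period is parallel.

parallel period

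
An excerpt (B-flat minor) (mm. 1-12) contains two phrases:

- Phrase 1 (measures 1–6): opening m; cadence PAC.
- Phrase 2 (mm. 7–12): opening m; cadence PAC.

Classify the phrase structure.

repeated phrase

Both phrases have the same opening (m) and the same cadence (perfect authentic cadence): the second is a restatement, not a consequent, so this is a repeated phrase rather than a period.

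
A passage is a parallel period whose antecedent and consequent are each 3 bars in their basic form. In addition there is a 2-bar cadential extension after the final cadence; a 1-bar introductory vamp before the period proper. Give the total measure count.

Basic parallel period: 3 + 3 = 6 bars.
6 (basic form) + 2 (cadential extension) + 1 (introduction) = 9.

9 measures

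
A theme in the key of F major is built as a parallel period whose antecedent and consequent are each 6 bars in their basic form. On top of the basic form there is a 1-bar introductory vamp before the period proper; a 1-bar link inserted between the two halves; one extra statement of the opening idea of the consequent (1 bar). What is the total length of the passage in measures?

Basic parallel period: 6 + 6 = 12 bars.
12 (basic form) + 1 (introduction) + 1 (link) + 1 (extra statement) = 15.

15 measures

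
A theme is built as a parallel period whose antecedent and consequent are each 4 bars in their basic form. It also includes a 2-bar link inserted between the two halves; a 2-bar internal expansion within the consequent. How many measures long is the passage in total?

12 measures

Basic parallel period: 4 + 4 = 8 bars.
8 (basic form) + 2 (link) + 2 (internal expansion) = 12.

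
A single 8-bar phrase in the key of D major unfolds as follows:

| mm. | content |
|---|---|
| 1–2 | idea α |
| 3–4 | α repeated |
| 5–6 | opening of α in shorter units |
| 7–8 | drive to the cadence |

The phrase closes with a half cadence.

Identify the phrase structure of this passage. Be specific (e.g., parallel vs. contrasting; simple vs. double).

Basic idea (mm. 1–2) + its repetition (measures 3–4) form the presentation; fragmentation and cadence (mm. 5–8) form the continuation — the 8-bar whole is a sentence.

sentence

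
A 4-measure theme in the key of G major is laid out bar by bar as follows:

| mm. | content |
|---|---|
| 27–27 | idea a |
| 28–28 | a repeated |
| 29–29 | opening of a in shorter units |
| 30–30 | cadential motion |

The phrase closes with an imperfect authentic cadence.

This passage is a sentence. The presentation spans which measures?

The presentation of a sentence is the basic idea (bar 27) plus its repetition (measure 28); the presentation is therefore mm. 27–28.

measures 27–28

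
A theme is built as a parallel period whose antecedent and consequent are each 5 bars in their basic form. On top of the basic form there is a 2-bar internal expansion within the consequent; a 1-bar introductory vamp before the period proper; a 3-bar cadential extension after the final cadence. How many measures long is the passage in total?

Basic parallel period: 5 + 5 = 10 bars.
10 (basic form) + 2 (internal expansion) + 1 (introduction) + 3 (cadential extension) = 16.

16 measures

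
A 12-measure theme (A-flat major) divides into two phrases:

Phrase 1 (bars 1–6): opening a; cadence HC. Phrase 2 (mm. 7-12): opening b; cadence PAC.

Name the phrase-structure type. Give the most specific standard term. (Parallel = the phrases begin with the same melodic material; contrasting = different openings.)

Phrase 1 ends with a half cadence (weaker) and phrase 2 with a perfect authentic cadence (stronger): antecedent + consequent = a period.
The two phrases open with different material (a / b), so the period is contrasting.

contrasting period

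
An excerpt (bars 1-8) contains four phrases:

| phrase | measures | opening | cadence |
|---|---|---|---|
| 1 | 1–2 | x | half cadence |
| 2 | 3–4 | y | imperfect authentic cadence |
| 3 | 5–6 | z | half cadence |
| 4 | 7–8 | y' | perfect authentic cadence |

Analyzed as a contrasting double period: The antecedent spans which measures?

measures 1–4

In a double period the four phrases pair into a large antecedent (phrases 1–2, ending imperfect authentic cadence) and a large consequent (phrases 3–4, ending perfect authentic cadence). The antecedent spans mm. 1–4.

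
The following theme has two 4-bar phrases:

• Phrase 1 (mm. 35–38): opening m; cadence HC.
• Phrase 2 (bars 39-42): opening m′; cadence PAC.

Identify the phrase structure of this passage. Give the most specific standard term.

Phrase 1 ends with a half cadence (weaker) and phrase 2 with a perfect authentic cadence (stronger): antecedent + consequent = a period.
The two phrases open with the same material (m / m′), so the period is parallel.

parallel period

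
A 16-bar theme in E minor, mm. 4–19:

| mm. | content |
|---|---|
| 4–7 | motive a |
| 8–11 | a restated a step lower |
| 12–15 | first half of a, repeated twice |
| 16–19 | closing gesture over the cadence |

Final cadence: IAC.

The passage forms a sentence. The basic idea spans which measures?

The presentation of a sentence is the basic idea (bars 4–7) plus its repetition (mm. 8–11); the basic idea is therefore measures 4-7.

measures 4–7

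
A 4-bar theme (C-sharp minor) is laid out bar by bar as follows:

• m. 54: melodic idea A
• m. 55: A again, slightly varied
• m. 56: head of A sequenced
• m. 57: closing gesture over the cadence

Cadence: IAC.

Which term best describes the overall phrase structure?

sentence

Basic idea (bar 54) + its repetition (m. 55) form the presentation; fragmentation and cadence (bars 56–57) form the continuation — the 4-bar whole is a sentence.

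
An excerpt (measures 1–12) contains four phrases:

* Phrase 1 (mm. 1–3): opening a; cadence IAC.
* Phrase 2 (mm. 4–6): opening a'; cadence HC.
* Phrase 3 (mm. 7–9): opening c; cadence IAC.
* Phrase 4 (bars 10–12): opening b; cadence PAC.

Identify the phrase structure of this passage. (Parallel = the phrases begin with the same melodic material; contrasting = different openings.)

contrasting double period

Four phrases in two halves: the first half (bars 1–6) ends with a half cadence, the second (mm. 7–12) with a perfect authentic cadence — a large antecedent–consequent pair, i.e. a double period.
Phrase 3 begins with different material from phrase 1, making it contrasting.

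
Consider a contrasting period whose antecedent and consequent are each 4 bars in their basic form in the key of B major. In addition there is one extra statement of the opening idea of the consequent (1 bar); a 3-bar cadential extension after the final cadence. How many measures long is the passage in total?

Basic contrasting period: 4 + 4 = 8 bars.
8 (basic form) + 1 (extra statement) + 3 (cadential extension) = 12.

12 measures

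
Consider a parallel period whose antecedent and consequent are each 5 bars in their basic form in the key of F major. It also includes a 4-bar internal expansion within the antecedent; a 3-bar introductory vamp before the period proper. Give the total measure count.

17 measures

Basic parallel period: 5 + 5 = 10 bars.
10 (basic form) + 4 (internal expansion) + 3 (introduction) = 17.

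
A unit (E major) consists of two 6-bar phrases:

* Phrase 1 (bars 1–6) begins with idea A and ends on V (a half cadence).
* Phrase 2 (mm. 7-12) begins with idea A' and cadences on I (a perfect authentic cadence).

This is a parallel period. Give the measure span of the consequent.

measures 7–12

The phrase ending with the weaker cadence (half cadence) is the antecedent; the one ending more conclusively (perfect authentic cadence) is the consequent. The consequent is measures 7–12.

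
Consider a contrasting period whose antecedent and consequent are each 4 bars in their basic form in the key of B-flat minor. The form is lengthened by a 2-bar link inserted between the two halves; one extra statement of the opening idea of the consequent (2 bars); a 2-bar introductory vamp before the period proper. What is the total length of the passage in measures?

14 measures

Basic contrasting period: 4 + 4 = 8 bars.
8 (basic form) + 2 (link) + 2 (extra statement) + 2 (introduction) = 14.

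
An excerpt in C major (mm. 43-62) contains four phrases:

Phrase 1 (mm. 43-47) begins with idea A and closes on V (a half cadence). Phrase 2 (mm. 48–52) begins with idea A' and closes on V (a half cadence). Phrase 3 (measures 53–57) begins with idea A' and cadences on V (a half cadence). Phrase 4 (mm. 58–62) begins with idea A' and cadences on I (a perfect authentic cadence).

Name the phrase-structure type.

parallel double period

Four phrases in two halves: the first half (mm. 43–52) ends with a half cadence, the second (mm. 53–62) with a perfect authentic cadence — a large antecedent–consequent pair, i.e. a double period.
Phrase 3 begins with the same material as phrase 1, making it parallel.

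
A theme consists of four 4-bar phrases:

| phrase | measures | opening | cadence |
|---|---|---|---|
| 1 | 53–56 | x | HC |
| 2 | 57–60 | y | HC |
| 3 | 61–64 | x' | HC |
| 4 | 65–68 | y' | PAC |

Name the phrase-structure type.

Four phrases in two halves: the first half (mm. 53–60) ends with a half cadence, the second (mm. 61–68) with a perfect authentic cadence — a large antecedent–consequent pair, i.e. a double period.
Phrase 3 begins with the same material as phrase 1, making it parallel.

parallel double period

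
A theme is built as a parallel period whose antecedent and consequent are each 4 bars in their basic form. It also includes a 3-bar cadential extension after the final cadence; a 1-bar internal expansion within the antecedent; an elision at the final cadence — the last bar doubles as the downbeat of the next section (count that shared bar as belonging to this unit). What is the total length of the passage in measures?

12 measures

Basic parallel period: 4 + 4 = 8 bars.
8 (basic form) + 3 (cadential extension) + 1 (internal expansion) = 12.
The elision shares a bar with the next section but does not change this unit's count.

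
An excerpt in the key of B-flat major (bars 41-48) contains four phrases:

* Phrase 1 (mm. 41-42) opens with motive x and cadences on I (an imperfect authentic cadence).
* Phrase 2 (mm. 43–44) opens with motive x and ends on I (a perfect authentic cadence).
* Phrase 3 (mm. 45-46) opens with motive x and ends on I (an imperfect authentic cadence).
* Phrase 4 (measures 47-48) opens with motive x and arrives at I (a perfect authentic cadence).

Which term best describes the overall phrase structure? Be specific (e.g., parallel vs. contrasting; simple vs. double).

The cadence pattern IAC–PAC–IAC–PAC is weak–strong twice, and phrases 3–4 restate phrases 1–2: a period heard twice, not a double period (which would end weakly at phrase 2).

repeated period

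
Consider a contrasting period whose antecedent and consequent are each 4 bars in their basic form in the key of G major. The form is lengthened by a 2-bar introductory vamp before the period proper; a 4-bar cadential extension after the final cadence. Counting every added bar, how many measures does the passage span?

Basic contrasting period: 4 + 4 = 8 bars.
8 (basic form) + 2 (introduction) + 4 (cadential extension) = 14.

14 measures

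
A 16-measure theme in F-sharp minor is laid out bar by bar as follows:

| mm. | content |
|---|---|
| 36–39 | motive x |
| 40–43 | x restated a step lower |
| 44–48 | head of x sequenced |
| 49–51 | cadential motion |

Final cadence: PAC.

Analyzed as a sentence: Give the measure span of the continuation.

After the presentation (measures 36–43), the continuation covers the fragmentation through the cadence: bars 44-51.

measures 44–51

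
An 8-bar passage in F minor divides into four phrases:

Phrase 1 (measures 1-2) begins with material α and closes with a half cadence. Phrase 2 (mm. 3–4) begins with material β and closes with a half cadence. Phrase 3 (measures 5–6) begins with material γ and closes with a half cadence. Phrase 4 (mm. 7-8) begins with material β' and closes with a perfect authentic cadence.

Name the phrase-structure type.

Four phrases in two halves: the first half (mm. 1-4) ends with a half cadence, the second (mm. 5–8) with a perfect authentic cadence — a large antecedent–consequent pair, i.e. a double period.
Phrase 3 begins with different material from phrase 1, making it contrasting.

contrasting double period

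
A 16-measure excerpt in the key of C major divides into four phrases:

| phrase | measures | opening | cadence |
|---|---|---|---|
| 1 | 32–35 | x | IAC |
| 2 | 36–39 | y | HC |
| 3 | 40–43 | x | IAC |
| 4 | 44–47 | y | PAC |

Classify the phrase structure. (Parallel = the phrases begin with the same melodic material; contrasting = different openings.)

parallel double period

Four phrases in two halves: the first half (bars 32-39) ends with a half cadence, the second (mm. 40-47) with a perfect authentic cadence — a large antecedent–consequent pair, i.e. a double period.
Phrase 3 begins with the same material as phrase 1, making it parallel.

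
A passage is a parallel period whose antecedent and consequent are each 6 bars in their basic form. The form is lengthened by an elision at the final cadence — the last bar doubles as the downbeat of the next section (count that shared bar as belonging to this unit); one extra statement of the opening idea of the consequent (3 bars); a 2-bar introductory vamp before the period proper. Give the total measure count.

17 measures

Basic parallel period: 6 + 6 = 12 bars.
12 (basic form) + 3 (extra statement) + 2 (introduction) = 17.
The elision shares a bar with the next section but does not change this unit's count.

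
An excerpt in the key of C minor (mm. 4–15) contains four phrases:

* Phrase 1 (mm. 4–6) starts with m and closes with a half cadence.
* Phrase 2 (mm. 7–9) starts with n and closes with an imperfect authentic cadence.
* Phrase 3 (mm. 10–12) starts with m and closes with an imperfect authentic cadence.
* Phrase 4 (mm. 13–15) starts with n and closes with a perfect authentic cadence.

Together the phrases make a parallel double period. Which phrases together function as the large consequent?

phrases 3 and 4

In a double period the first pair of phrases (ending imperfect authentic cadence) is the large antecedent and the second pair (ending perfect authentic cadence) is the large consequent; the consequent is phrases 3 and 4.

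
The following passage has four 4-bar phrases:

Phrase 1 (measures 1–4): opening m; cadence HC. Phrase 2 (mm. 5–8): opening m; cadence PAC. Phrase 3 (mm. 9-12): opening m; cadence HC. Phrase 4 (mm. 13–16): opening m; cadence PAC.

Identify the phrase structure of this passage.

repeated period

The cadence pattern HC–PAC–HC–PAC is weak–strong twice, and phrases 3–4 restate phrases 1–2: a period heard twice, not a double period (which would end weakly at phrase 2).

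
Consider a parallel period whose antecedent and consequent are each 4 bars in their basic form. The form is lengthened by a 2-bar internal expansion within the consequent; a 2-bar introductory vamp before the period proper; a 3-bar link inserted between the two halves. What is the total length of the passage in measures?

15 measures

Basic parallel period: 4 + 4 = 8 bars.
8 (basic form) + 2 (internal expansion) + 2 (introduction) + 3 (link) = 15.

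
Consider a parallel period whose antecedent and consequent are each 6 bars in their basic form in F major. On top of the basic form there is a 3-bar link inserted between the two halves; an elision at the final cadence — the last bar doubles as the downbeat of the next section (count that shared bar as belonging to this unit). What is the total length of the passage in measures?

15 measures

Basic parallel period: 6 + 6 = 12 bars.
12 (basic form) + 3 (link) = 15.
The elision shares a bar with the next section but does not change this unit's count.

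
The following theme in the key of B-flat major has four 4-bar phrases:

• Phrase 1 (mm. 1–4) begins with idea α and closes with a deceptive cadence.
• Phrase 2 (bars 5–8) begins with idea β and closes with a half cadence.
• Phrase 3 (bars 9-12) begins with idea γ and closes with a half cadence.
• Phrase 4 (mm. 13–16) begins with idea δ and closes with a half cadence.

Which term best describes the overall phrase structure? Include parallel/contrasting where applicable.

phrase group

Phrase 4 ends with a half cadence, no stronger than phrase 2's half cadence, so the four phrases do not form a double period; nor do phrases 3–4 duplicate 1–2, so it is not a repeated period. With no phrase reaching a conclusive cadence, the passage is a phrase group.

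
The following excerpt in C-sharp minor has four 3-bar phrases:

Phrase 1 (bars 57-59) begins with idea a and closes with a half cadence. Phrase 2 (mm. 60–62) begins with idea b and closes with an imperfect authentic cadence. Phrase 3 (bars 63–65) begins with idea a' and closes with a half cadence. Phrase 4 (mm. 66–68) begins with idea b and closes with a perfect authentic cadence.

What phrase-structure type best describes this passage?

parallel double period

Four phrases in two halves: the first half (mm. 57–62) ends with an imperfect authentic cadence, the second (mm. 63–68) with a perfect authentic cadence — a large antecedent–consequent pair, i.e. a double period.
Phrase 3 begins with the same material as phrase 1, making it parallel.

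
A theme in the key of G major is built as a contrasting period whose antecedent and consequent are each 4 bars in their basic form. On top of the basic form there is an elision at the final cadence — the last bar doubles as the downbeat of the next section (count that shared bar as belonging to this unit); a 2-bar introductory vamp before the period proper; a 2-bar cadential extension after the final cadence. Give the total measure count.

Basic contrasting period: 4 + 4 = 8 bars.
8 (basic form) + 2 (introduction) + 2 (cadential extension) = 12.
The elision shares a bar with the next section but does not change this unit's count.

12 measures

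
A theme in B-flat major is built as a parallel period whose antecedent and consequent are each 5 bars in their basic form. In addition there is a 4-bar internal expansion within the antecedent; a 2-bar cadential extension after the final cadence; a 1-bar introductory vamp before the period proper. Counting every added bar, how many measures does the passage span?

Basic parallel period: 5 + 5 = 10 bars.
10 (basic form) + 4 (internal expansion) + 2 (cadential extension) + 1 (introduction) = 17.

17 measures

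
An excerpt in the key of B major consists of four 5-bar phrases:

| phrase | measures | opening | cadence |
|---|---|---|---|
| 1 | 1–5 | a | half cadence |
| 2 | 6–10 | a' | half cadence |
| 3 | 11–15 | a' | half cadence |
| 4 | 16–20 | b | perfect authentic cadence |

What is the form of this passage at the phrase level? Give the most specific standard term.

Four phrases in two halves: the first half (bars 1-10) ends with a half cadence, the second (mm. 11-20) with a perfect authentic cadence — a large antecedent–consequent pair, i.e. a double period.
Phrase 3 begins with the same material as phrase 1, making it parallel.

parallel double period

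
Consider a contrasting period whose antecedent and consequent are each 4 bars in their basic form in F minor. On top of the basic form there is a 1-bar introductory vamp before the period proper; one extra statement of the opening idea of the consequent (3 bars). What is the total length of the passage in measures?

12 measures

Basic contrasting period: 4 + 4 = 8 bars.
8 (basic form) + 1 (introduction) + 3 (extra statement) = 12.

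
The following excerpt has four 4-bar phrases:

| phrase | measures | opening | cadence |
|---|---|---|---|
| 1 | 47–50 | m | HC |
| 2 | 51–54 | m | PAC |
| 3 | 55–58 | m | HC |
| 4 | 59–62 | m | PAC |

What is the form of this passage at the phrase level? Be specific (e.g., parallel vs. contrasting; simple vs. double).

repeated period

The cadence pattern HC–PAC–HC–PAC is weak–strong twice, and phrases 3–4 restate phrases 1–2: a period heard twice, not a double period (which would end weakly at phrase 2).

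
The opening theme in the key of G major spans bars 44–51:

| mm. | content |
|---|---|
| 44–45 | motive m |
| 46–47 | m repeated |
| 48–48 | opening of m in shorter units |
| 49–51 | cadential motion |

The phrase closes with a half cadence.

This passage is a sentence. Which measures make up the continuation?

measures 48–51

After the presentation (mm. 44–47), the continuation covers the fragmentation through the cadence: mm. 48–51.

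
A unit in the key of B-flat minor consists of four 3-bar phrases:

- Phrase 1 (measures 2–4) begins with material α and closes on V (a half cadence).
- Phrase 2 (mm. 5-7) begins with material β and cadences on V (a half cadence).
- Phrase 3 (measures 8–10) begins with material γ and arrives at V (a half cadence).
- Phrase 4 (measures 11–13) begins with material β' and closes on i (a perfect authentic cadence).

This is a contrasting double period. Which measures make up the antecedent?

measures 2–7

In a double period the first pair of phrases (ending half cadence) is the large antecedent and the second pair (ending perfect authentic cadence) is the large consequent; the antecedent is measures 2–7.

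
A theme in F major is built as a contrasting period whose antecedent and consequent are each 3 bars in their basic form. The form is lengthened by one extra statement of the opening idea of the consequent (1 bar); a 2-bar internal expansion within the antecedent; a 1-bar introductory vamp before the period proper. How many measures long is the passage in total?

10 measures

Basic contrasting period: 3 + 3 = 6 bars.
6 (basic form) + 1 (extra statement) + 2 (internal expansion) + 1 (introduction) = 10.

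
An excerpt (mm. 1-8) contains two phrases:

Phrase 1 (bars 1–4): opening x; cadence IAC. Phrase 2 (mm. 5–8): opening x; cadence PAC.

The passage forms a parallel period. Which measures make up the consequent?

measures 5–8

The antecedent is the phrase ending with the weaker cadence (imperfect authentic cadence, phrase 1) and the consequent the one ending more conclusively (perfect authentic cadence, phrase 2); the consequent is measures 5–8.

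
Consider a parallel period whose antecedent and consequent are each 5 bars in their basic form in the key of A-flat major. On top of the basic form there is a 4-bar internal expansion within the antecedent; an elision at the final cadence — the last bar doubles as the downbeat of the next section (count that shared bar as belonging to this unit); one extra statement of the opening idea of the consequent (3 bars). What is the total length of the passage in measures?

17 measures

Basic parallel period: 5 + 5 = 10 bars.
10 (basic form) + 4 (internal expansion) + 3 (extra statement) = 17.
The elision shares a bar with the next section but does not change this unit's count.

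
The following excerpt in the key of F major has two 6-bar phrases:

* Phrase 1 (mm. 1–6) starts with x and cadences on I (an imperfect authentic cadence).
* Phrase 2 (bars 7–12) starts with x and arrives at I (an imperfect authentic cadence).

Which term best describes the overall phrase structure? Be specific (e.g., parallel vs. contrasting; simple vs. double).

Both phrases have the same opening (x) and the same cadence (imperfect authentic cadence): the second is a restatement, not a consequent, so this is a repeated phrase rather than a period.

repeated phrase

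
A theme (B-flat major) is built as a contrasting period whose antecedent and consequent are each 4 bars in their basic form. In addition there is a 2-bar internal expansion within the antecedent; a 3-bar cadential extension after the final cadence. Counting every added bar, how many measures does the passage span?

Basic contrasting period: 4 + 4 = 8 bars.
8 (basic form) + 2 (internal expansion) + 3 (cadential extension) = 13.

13 measures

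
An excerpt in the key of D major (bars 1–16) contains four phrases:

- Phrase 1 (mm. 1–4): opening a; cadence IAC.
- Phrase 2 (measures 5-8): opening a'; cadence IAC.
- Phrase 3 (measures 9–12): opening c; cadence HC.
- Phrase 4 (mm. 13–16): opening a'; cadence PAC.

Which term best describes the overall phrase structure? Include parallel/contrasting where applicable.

Four phrases in two halves: the first half (mm. 1–8) ends with an imperfect authentic cadence, the second (bars 9–16) with a perfect authentic cadence — a large antecedent–consequent pair, i.e. a double period.
Phrase 3 begins with different material from phrase 1, making it contrasting.

contrasting double period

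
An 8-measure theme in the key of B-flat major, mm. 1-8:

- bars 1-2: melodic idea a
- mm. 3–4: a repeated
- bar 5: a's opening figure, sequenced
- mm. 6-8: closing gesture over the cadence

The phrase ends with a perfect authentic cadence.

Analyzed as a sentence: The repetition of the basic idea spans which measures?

The presentation of a sentence is the basic idea (mm. 1-2) plus its repetition (mm. 3–4); the repetition of the basic idea is therefore bars 3-4.

measures 3–4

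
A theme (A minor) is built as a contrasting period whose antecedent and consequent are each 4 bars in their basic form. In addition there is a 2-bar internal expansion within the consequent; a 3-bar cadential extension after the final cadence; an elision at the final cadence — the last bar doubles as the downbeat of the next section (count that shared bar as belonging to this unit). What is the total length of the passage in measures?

13 measures

Basic contrasting period: 4 + 4 = 8 bars.
8 (basic form) + 2 (internal expansion) + 3 (cadential extension) = 13.
The elision shares a bar with the next section but does not change this unit's count.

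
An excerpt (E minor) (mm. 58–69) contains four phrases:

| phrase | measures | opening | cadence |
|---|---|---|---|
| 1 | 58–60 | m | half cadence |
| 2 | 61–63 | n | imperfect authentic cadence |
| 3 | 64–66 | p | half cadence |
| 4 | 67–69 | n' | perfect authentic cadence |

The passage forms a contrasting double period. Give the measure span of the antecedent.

In a double period the first pair of phrases (ending imperfect authentic cadence) is the large antecedent and the second pair (ending perfect authentic cadence) is the large consequent; the antecedent is measures 58–63.

measures 58–63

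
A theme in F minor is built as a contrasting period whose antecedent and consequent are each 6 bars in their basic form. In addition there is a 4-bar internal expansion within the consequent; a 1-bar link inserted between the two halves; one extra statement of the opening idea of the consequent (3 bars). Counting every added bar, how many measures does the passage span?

Basic contrasting period: 6 + 6 = 12 bars.
12 (basic form) + 4 (internal expansion) + 1 (link) + 3 (extra statement) = 20.

20 measures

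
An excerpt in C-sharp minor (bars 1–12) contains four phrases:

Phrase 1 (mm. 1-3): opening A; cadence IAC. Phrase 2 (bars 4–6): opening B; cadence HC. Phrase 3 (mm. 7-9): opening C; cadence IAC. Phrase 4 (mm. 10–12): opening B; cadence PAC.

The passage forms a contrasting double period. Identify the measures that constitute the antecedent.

In a double period the four phrases pair into a large antecedent (phrases 1–2, ending half cadence) and a large consequent (phrases 3–4, ending perfect authentic cadence). The antecedent spans bars 1-6.

measures 1–6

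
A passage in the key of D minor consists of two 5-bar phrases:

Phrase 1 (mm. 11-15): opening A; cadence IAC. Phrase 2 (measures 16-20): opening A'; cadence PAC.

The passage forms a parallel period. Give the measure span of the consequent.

The antecedent is the phrase ending with the weaker cadence (imperfect authentic cadence, phrase 1) and the consequent the one ending more conclusively (perfect authentic cadence, phrase 2); the consequent is measures 16–20.

measures 16–20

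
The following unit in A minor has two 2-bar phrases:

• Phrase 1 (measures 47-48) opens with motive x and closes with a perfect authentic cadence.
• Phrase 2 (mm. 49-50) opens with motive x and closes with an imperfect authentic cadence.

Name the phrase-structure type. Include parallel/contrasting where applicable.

The second phrase closes with an imperfect authentic cadence, which is not stronger than the first phrase's perfect authentic cadence; without a weak→strong cadential pair there is no antecedent–consequent relationship, so this is a phrase group rather than a period.

phrase group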